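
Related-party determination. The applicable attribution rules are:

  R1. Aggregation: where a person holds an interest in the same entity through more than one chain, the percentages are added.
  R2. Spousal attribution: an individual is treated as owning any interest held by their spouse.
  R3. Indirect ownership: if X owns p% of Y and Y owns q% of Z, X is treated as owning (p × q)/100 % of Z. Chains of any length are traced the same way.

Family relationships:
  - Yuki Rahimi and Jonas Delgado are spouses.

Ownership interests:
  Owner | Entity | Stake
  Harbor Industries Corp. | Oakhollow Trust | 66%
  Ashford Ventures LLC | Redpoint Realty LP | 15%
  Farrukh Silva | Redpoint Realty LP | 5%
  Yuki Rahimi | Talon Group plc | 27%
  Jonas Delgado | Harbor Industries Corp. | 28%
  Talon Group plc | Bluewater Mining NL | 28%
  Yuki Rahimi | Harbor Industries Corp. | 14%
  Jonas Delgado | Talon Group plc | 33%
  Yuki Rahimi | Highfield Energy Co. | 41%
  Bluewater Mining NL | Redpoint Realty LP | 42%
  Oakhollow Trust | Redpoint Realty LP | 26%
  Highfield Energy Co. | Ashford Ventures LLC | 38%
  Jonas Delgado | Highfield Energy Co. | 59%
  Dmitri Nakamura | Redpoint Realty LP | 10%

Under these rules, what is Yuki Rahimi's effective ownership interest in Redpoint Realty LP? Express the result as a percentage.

By spousal attribution (R2), Yuki Rahimi is treated as also owning Jonas Delgado's interest in Highfield Energy Co, giving 41% + 59% = 100%.
By spousal attribution (R2), Yuki Rahimi is treated as also owning Jonas Delgado's interest in Harbor Industries Corp, giving 14% + 28% = 42%.
By spousal attribution (R2), Yuki Rahimi is treated as also owning Jonas Delgado's interest in Talon Group plc, giving 27% + 33% = 60%.
Chain via Highfield Energy Co. → Ashford Ventures LLC (R3): 100% × 38% × 15% = 5.7% of Redpoint Realty LP.
Chain via Harbor Industries Corp. → Oakhollow Trust (R3): 42% × 66% × 26% = 7.2072% of Redpoint Realty LP.
Chain via Talon Group plc → Bluewater Mining NL (R3): 60% × 28% × 42% = 7.056% of Redpoint Realty LP.
Aggregating (R1): 5.7% + 7.2072% + 7.056% = 19.9632%.

19.9632%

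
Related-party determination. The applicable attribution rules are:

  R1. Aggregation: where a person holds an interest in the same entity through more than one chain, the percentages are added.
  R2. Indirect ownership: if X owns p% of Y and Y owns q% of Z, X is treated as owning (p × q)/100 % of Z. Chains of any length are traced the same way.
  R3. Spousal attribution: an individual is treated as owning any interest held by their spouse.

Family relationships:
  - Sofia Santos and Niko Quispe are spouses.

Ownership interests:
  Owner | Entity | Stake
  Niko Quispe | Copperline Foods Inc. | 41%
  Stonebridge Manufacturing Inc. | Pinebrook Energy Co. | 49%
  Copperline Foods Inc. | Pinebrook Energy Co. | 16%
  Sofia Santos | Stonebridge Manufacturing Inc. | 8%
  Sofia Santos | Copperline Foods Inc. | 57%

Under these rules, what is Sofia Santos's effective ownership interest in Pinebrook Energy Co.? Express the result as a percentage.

By spousal attribution (R3), Sofia Santos is treated as also owning Niko Quispe's interest in Copperline Foods Inc, giving 57% + 41% = 98%.
Chain via Stonebridge Manufacturing Inc. (R2): 8% × 49% = 3.92% of Pinebrook Energy Co.
Chain via Copperline Foods Inc. (R2): 98% × 16% = 15.68% of Pinebrook Energy Co.
Aggregating (R1): 3.92% + 15.68% = 19.6%.

19.6%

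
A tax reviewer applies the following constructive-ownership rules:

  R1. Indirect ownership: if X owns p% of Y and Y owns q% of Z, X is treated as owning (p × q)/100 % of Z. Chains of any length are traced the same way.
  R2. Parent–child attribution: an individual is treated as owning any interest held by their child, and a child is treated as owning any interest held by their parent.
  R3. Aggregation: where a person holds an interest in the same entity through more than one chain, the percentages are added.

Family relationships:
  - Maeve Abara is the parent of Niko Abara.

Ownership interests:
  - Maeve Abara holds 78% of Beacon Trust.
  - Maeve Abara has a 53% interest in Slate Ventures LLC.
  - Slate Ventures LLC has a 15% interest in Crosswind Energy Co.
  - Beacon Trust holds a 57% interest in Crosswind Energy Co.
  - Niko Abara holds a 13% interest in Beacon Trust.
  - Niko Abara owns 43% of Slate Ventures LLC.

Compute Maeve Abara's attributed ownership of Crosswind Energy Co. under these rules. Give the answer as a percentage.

By parent–child attribution (R2), Maeve Abara is treated as also owning Niko Abara's interest in Beacon Trust, giving 78% + 13% = 91%.
By parent–child attribution (R2), Maeve Abara is treated as also owning Niko Abara's interest in Slate Ventures LLC, giving 53% + 43% = 96%.
Chain via Beacon Trust (R1): 91% × 57% = 51.87% of Crosswind Energy Co.
Chain via Slate Ventures LLC (R1): 96% × 15% = 14.4% of Crosswind Energy Co.
Aggregating (R3): 51.87% + 14.4% = 66.27%.

66.27%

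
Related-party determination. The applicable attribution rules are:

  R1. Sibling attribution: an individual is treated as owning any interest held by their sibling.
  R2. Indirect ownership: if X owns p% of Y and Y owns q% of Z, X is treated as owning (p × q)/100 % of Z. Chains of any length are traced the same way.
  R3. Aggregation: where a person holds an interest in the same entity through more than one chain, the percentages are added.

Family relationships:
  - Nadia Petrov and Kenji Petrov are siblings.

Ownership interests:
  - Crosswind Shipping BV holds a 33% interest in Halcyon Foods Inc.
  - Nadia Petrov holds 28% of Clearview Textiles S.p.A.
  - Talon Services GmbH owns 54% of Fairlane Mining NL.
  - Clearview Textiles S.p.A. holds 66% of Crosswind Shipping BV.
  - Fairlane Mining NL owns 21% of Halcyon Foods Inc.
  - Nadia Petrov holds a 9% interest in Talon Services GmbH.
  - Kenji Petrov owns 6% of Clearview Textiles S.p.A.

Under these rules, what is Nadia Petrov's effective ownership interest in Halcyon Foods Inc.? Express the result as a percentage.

By sibling attribution (R1), Nadia Petrov is treated as also owning Kenji Petrov's interest in Clearview Textiles S.p.A, giving 28% + 6% = 34%.
Chain via Clearview Textiles S.p.A. → Crosswind Shipping BV (R2): 34% × 66% × 33% = 7.4052% of Halcyon Foods Inc.
Chain via Talon Services GmbH → Fairlane Mining NL (R2): 9% × 54% × 21% = 1.0206% of Halcyon Foods Inc.
Aggregating (R3): 7.4052% + 1.0206% = 8.4258%.

8.4258%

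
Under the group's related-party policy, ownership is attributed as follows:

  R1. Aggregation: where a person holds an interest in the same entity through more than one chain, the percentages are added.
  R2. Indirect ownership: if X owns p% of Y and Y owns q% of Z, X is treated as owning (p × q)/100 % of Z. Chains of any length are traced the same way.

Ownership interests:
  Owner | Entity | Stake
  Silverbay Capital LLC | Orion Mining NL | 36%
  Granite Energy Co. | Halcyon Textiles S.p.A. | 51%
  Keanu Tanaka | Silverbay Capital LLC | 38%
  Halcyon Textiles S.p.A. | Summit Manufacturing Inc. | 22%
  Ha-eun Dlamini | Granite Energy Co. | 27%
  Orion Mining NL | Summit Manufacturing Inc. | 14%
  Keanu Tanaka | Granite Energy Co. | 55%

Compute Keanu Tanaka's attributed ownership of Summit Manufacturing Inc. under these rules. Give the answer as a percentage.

8.0862%

Chain via Granite Energy Co. → Halcyon Textiles S.p.A. (R2): 55% × 51% × 22% = 6.171% of Summit Manufacturing Inc.
Chain via Silverbay Capital LLC → Orion Mining NL (R2): 38% × 36% × 14% = 1.9152% of Summit Manufacturing Inc.
Aggregating (R1): 6.171% + 1.9152% = 8.0862%.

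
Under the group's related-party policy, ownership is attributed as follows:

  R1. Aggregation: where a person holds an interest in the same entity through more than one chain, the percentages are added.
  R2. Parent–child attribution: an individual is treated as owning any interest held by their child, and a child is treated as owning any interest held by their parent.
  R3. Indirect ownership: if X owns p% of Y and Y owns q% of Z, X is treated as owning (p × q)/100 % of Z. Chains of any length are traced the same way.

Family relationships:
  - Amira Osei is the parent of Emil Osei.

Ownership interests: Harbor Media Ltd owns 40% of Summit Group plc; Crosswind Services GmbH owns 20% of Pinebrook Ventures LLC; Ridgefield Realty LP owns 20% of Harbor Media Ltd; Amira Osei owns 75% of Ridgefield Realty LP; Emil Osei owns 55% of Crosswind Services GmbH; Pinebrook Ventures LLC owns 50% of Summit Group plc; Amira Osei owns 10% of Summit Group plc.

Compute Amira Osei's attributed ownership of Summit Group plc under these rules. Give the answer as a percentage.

21.5%

By parent–child attribution (R2), Amira Osei is treated as owning Emil Osei's 55% interest in Crosswind Services GmbH.
Chain via Ridgefield Realty LP → Harbor Media Ltd (R3): 75% × 20% × 40% = 6% of Summit Group plc.
Direct interest in Summit Group plc: 10%.
Chain via Crosswind Services GmbH → Pinebrook Ventures LLC (R3): 55% × 20% × 50% = 5.5% of Summit Group plc.
Aggregating (R1): 6% + 10% + 5.5% = 21.5%.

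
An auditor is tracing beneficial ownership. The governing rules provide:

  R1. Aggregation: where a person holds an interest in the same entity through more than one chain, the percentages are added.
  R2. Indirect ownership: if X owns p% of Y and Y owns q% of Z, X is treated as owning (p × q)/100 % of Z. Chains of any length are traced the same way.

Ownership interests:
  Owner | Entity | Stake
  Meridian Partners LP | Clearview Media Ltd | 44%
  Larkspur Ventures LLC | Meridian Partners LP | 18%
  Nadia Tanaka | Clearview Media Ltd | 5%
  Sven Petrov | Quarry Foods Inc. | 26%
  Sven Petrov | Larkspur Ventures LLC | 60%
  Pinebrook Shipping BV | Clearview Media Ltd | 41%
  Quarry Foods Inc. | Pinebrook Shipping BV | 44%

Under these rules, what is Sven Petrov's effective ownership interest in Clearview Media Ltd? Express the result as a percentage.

Chain via Larkspur Ventures LLC → Meridian Partners LP (R2): 60% × 18% × 44% = 4.752% of Clearview Media Ltd.
Chain via Quarry Foods Inc. → Pinebrook Shipping BV (R2): 26% × 44% × 41% = 4.6904% of Clearview Media Ltd.
Aggregating (R1): 4.752% + 4.6904% = 9.4424%.

9.4424%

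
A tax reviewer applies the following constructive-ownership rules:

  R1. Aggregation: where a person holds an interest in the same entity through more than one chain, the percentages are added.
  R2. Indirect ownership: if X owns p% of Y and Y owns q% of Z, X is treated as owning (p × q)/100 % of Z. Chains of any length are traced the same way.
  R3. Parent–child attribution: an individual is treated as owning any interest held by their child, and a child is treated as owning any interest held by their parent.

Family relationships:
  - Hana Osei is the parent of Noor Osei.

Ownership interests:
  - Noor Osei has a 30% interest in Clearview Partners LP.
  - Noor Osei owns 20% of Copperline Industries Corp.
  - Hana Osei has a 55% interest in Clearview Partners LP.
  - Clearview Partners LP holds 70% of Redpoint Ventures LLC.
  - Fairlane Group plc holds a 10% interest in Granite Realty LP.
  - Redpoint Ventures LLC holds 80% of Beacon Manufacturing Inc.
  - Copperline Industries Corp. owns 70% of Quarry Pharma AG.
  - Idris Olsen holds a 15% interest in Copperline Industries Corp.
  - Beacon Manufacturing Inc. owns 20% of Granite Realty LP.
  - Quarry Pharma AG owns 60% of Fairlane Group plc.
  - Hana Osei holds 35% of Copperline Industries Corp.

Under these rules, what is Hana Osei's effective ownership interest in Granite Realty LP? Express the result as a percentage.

11.83%

By parent–child attribution (R3), Hana Osei is treated as also owning Noor Osei's interest in Clearview Partners LP, giving 55% + 30% = 85%.
By parent–child attribution (R3), Hana Osei is treated as also owning Noor Osei's interest in Copperline Industries Corp, giving 35% + 20% = 55%.
Chain via Clearview Partners LP → Redpoint Ventures LLC → Beacon Manufacturing Inc. (R2): 85% × 70% × 80% × 20% = 9.52% of Granite Realty LP.
Chain via Copperline Industries Corp. → Quarry Pharma AG → Fairlane Group plc (R2): 55% × 70% × 60% × 10% = 2.31% of Granite Realty LP.
Aggregating (R1): 9.52% + 2.31% = 11.83%.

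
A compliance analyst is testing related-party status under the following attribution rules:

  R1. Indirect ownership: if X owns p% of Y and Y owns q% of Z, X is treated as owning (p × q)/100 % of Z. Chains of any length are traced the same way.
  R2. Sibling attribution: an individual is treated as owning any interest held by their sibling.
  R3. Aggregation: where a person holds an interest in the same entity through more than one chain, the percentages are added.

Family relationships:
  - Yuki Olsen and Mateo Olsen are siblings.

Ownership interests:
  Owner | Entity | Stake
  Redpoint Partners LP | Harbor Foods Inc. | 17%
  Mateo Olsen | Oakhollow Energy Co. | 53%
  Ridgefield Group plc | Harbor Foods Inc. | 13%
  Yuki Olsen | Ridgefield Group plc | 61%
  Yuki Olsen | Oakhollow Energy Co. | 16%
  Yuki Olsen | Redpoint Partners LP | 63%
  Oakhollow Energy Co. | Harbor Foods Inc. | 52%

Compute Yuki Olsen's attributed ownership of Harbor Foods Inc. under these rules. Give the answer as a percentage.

By sibling attribution (R2), Yuki Olsen is treated as also owning Mateo Olsen's interest in Oakhollow Energy Co, giving 16% + 53% = 69%.
Chain via Redpoint Partners LP (R1): 63% × 17% = 10.71% of Harbor Foods Inc.
Chain via Oakhollow Energy Co. (R1): 69% × 52% = 35.88% of Harbor Foods Inc.
Chain via Ridgefield Group plc (R1): 61% × 13% = 7.93% of Harbor Foods Inc.
Aggregating (R3): 10.71% + 35.88% + 7.93% = 54.52%.

54.52%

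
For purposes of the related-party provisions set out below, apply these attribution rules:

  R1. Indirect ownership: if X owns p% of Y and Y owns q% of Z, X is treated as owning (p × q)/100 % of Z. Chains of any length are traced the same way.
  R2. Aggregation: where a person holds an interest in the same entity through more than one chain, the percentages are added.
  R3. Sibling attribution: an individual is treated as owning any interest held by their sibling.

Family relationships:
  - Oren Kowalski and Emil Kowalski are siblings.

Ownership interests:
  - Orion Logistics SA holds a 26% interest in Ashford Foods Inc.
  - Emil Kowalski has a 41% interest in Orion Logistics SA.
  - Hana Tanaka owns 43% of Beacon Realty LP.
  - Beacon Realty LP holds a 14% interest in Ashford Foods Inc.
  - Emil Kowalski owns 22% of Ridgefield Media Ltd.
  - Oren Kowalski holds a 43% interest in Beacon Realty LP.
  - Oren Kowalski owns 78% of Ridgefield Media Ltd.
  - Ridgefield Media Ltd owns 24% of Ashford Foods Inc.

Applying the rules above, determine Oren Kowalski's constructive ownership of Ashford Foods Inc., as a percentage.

40.68%

By sibling attribution (R3), Oren Kowalski is treated as also owning Emil Kowalski's interest in Ridgefield Media Ltd, giving 78% + 22% = 100%.
By sibling attribution (R3), Oren Kowalski is treated as owning Emil Kowalski's 41% interest in Orion Logistics SA.
Chain via Beacon Realty LP (R1): 43% × 14% = 6.02% of Ashford Foods Inc.
Chain via Ridgefield Media Ltd (R1): 100% × 24% = 24% of Ashford Foods Inc.
Chain via Orion Logistics SA (R1): 41% × 26% = 10.66% of Ashford Foods Inc.
Aggregating (R2): 6.02% + 24% + 10.66% = 40.68%.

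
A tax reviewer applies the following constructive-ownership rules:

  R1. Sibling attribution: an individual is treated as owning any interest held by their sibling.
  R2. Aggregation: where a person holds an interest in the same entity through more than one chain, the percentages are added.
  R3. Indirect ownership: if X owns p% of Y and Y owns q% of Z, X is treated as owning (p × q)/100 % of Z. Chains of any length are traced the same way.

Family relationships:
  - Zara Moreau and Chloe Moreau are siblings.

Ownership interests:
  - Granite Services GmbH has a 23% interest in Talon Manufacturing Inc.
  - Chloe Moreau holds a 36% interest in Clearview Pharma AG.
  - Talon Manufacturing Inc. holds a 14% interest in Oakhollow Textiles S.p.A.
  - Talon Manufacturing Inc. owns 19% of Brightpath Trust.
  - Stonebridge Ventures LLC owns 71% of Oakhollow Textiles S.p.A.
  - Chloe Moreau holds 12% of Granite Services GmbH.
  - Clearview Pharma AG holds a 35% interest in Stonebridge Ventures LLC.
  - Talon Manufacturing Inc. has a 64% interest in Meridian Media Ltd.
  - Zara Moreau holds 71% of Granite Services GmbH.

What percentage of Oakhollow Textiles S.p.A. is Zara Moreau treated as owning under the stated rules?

11.6186%

By sibling attribution (R1), Zara Moreau is treated as also owning Chloe Moreau's interest in Granite Services GmbH, giving 71% + 12% = 83%.
By sibling attribution (R1), Zara Moreau is treated as owning Chloe Moreau's 36% interest in Clearview Pharma AG.
Chain via Granite Services GmbH → Talon Manufacturing Inc. (R3): 83% × 23% × 14% = 2.6726% of Oakhollow Textiles S.p.A.
Chain via Clearview Pharma AG → Stonebridge Ventures LLC (R3): 36% × 35% × 71% = 8.946% of Oakhollow Textiles S.p.A.
Aggregating (R2): 2.6726% + 8.946% = 11.6186%.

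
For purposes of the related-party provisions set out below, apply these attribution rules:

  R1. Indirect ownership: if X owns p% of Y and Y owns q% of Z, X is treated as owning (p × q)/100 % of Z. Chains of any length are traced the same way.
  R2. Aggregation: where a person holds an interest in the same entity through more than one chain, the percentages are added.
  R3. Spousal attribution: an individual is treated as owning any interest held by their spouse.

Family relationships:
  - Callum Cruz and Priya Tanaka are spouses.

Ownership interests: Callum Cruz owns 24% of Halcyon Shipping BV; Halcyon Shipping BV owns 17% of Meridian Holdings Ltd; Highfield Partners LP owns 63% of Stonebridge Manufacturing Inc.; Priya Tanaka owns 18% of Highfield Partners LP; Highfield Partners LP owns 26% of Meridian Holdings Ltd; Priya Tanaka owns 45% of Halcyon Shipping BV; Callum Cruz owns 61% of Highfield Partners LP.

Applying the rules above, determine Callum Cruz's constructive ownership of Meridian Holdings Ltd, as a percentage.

By spousal attribution (R3), Callum Cruz is treated as also owning Priya Tanaka's interest in Halcyon Shipping BV, giving 24% + 45% = 69%.
By spousal attribution (R3), Callum Cruz is treated as also owning Priya Tanaka's interest in Highfield Partners LP, giving 61% + 18% = 79%.
Chain via Halcyon Shipping BV (R1): 69% × 17% = 11.73% of Meridian Holdings Ltd.
Chain via Highfield Partners LP (R1): 79% × 26% = 20.54% of Meridian Holdings Ltd.
Aggregating (R2): 11.73% + 20.54% = 32.27%.

32.27%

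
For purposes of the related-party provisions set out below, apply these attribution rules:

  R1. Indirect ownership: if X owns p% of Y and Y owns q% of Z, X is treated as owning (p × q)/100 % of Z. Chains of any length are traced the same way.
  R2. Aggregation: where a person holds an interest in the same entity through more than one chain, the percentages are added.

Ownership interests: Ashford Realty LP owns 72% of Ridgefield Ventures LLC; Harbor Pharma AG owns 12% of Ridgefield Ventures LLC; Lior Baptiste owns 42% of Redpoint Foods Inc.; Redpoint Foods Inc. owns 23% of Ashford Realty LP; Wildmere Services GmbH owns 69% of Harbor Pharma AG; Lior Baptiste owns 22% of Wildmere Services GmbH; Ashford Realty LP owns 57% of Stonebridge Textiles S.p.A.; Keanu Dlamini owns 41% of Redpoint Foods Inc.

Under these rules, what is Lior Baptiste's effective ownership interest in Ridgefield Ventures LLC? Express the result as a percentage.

8.7768%

Chain via Wildmere Services GmbH → Harbor Pharma AG (R1): 22% × 69% × 12% = 1.8216% of Ridgefield Ventures LLC.
Chain via Redpoint Foods Inc. → Ashford Realty LP (R1): 42% × 23% × 72% = 6.9552% of Ridgefield Ventures LLC.
Aggregating (R2): 1.8216% + 6.9552% = 8.7768%.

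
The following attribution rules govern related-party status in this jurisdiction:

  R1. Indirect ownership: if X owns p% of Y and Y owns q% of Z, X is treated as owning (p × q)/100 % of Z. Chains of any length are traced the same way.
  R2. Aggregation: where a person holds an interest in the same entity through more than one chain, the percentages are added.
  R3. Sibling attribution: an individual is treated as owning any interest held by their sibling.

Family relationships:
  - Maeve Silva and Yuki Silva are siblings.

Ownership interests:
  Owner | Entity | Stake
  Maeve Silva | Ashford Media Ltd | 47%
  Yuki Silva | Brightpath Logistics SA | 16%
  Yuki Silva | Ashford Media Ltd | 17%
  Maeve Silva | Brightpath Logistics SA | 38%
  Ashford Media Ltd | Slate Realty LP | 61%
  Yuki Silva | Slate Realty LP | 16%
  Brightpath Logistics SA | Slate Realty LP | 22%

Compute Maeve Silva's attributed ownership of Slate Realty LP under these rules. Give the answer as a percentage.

66.92%

By sibling attribution (R3), Maeve Silva is treated as also owning Yuki Silva's interest in Brightpath Logistics SA, giving 38% + 16% = 54%.
By sibling attribution (R3), Maeve Silva is treated as also owning Yuki Silva's interest in Ashford Media Ltd, giving 47% + 17% = 64%.
By sibling attribution (R3), Maeve Silva is treated as owning Yuki Silva's 16% interest in Slate Realty LP.
Chain via Brightpath Logistics SA (R1): 54% × 22% = 11.88% of Slate Realty LP.
Chain via Ashford Media Ltd (R1): 64% × 61% = 39.04% of Slate Realty LP.
Direct interest in Slate Realty LP: 16%.
Aggregating (R2): 11.88% + 39.04% + 16% = 66.92%.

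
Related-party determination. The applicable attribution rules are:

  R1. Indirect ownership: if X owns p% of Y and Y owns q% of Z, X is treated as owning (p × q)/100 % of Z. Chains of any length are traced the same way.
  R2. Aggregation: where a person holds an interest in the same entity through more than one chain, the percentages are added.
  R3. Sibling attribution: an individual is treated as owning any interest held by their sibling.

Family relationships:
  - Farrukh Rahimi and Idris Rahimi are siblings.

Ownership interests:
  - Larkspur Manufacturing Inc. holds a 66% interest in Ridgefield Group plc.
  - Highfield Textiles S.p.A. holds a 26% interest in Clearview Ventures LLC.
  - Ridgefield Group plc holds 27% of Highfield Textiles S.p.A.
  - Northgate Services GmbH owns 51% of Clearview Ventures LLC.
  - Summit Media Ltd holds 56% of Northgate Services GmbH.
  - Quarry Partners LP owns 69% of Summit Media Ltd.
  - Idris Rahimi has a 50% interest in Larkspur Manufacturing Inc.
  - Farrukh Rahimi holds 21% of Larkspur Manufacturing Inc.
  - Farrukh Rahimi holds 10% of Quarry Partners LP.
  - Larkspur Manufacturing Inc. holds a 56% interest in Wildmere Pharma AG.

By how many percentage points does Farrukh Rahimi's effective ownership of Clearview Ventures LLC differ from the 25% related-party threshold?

By sibling attribution (R3), Farrukh Rahimi is treated as also owning Idris Rahimi's interest in Larkspur Manufacturing Inc, giving 21% + 50% = 71%.
Chain via Larkspur Manufacturing Inc. → Ridgefield Group plc → Highfield Textiles S.p.A. (R1): 71% × 66% × 27% × 26% = 3.289572% of Clearview Ventures LLC.
Chain via Quarry Partners LP → Summit Media Ltd → Northgate Services GmbH (R1): 10% × 69% × 56% × 51% = 1.97064% of Clearview Ventures LLC.
Aggregating (R2): 3.289572% + 1.97064% = 5.260212%.
5.260212% falls short of the 25% threshold by 19.739788 percentage points.

19.739788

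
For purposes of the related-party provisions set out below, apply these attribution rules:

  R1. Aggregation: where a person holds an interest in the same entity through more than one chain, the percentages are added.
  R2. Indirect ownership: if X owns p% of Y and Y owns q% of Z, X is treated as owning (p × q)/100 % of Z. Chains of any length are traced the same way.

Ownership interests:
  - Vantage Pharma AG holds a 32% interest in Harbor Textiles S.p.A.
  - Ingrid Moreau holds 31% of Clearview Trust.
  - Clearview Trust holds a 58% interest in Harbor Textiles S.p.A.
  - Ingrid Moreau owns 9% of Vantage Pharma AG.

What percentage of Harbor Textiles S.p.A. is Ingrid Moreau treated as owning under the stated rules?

20.86%

Chain via Clearview Trust (R2): 31% × 58% = 17.98% of Harbor Textiles S.p.A.
Chain via Vantage Pharma AG (R2): 9% × 32% = 2.88% of Harbor Textiles S.p.A.
Aggregating (R1): 17.98% + 2.88% = 20.86%.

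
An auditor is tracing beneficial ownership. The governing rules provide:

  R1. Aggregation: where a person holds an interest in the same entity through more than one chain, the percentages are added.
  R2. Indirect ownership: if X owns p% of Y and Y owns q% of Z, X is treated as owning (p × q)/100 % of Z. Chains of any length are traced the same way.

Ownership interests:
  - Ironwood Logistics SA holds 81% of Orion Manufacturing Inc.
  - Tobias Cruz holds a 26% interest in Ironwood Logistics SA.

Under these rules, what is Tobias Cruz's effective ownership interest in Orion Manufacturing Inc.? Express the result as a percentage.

21.06%

Chain via Ironwood Logistics SA (R2): 26% × 81% = 21.06% of Orion Manufacturing Inc.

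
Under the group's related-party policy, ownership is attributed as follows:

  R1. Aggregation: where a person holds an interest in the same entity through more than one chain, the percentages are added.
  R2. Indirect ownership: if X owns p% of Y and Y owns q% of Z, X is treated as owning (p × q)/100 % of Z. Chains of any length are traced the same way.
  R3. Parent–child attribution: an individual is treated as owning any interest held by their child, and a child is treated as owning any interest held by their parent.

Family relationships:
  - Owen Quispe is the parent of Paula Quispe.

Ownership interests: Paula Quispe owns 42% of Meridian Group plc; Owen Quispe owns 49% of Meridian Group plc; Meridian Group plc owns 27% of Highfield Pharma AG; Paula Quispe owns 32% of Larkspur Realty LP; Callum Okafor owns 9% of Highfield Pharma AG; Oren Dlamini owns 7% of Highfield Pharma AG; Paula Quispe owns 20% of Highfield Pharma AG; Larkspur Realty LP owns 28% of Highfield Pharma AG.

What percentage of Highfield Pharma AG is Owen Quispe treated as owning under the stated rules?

53.53%

By parent–child attribution (R3), Owen Quispe is treated as also owning Paula Quispe's interest in Meridian Group plc, giving 49% + 42% = 91%.
By parent–child attribution (R3), Owen Quispe is treated as owning Paula Quispe's 32% interest in Larkspur Realty LP.
By parent–child attribution (R3), Owen Quispe is treated as owning Paula Quispe's 20% interest in Highfield Pharma AG.
Chain via Meridian Group plc (R2): 91% × 27% = 24.57% of Highfield Pharma AG.
Chain via Larkspur Realty LP (R2): 32% × 28% = 8.96% of Highfield Pharma AG.
Direct interest in Highfield Pharma AG: 20%.
Aggregating (R1): 24.57% + 8.96% + 20% = 53.53%.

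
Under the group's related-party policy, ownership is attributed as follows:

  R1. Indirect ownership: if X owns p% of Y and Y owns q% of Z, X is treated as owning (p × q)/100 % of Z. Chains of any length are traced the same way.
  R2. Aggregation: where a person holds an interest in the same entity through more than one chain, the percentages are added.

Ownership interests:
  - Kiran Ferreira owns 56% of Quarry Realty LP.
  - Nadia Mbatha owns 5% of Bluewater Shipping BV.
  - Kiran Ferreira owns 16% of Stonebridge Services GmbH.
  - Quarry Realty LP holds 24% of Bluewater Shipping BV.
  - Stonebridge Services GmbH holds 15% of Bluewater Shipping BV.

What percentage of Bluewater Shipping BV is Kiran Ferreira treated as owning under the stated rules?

15.84%

Chain via Stonebridge Services GmbH (R1): 16% × 15% = 2.4% of Bluewater Shipping BV.
Chain via Quarry Realty LP (R1): 56% × 24% = 13.44% of Bluewater Shipping BV.
Aggregating (R2): 2.4% + 13.44% = 15.84%.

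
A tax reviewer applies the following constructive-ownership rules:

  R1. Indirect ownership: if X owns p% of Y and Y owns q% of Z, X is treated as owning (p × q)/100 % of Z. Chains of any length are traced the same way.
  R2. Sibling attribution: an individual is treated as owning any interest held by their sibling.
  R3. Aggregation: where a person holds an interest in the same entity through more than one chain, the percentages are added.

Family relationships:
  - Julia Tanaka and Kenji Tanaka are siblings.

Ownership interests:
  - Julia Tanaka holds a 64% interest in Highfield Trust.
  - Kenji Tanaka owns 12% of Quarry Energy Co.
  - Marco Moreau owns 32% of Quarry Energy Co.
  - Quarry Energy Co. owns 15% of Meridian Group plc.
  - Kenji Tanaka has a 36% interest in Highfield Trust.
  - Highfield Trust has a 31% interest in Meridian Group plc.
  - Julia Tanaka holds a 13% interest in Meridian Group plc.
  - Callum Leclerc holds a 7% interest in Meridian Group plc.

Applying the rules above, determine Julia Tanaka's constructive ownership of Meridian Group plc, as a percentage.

By sibling attribution (R2), Julia Tanaka is treated as also owning Kenji Tanaka's interest in Highfield Trust, giving 64% + 36% = 100%.
By sibling attribution (R2), Julia Tanaka is treated as owning Kenji Tanaka's 12% interest in Quarry Energy Co.
Chain via Highfield Trust (R1): 100% × 31% = 31% of Meridian Group plc.
Direct interest in Meridian Group plc: 13%.
Chain via Quarry Energy Co. (R1): 12% × 15% = 1.8% of Meridian Group plc.
Aggregating (R3): 31% + 13% + 1.8% = 45.8%.

45.8%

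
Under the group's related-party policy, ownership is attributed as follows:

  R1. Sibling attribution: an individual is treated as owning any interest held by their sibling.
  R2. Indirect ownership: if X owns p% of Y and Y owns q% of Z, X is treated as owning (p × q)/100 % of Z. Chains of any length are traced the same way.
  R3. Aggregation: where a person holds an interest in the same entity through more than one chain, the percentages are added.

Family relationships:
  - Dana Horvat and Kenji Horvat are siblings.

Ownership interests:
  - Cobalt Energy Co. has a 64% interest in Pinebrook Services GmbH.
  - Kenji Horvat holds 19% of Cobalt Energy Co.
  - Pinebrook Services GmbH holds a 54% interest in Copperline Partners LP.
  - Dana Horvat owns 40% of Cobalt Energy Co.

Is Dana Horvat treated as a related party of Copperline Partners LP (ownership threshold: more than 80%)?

No

By sibling attribution (R1), Dana Horvat is treated as also owning Kenji Horvat's interest in Cobalt Energy Co, giving 40% + 19% = 59%.
Chain via Cobalt Energy Co. → Pinebrook Services GmbH (R2): 59% × 64% × 54% = 20.3904% of Copperline Partners LP.
20.3904% does not exceed the 80% threshold, so Dana is not a related party to Copperline Partners LP.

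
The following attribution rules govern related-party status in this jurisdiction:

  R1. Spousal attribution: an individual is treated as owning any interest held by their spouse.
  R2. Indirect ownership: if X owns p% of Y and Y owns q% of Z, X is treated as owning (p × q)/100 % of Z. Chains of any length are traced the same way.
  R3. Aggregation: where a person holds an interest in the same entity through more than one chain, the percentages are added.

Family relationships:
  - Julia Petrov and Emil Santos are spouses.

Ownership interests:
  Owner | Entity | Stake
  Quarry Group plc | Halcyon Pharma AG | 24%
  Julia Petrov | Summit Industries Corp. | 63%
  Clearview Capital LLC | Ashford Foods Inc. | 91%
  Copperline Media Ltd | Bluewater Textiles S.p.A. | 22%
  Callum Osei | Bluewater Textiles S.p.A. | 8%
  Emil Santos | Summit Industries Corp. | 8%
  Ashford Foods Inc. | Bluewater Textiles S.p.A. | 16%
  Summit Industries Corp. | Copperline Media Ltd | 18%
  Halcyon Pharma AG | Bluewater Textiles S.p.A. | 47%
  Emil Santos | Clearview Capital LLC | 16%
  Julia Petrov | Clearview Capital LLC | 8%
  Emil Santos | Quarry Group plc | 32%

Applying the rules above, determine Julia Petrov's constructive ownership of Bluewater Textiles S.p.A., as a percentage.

9.9156%

By spousal attribution (R1), Julia Petrov is treated as also owning Emil Santos's interest in Clearview Capital LLC, giving 8% + 16% = 24%.
By spousal attribution (R1), Julia Petrov is treated as also owning Emil Santos's interest in Summit Industries Corp, giving 63% + 8% = 71%.
By spousal attribution (R1), Julia Petrov is treated as owning Emil Santos's 32% interest in Quarry Group plc.
Chain via Clearview Capital LLC → Ashford Foods Inc. (R2): 24% × 91% × 16% = 3.4944% of Bluewater Textiles S.p.A.
Chain via Summit Industries Corp. → Copperline Media Ltd (R2): 71% × 18% × 22% = 2.8116% of Bluewater Textiles S.p.A.
Chain via Quarry Group plc → Halcyon Pharma AG (R2): 32% × 24% × 47% = 3.6096% of Bluewater Textiles S.p.A.
Aggregating (R3): 3.4944% + 2.8116% + 3.6096% = 9.9156%.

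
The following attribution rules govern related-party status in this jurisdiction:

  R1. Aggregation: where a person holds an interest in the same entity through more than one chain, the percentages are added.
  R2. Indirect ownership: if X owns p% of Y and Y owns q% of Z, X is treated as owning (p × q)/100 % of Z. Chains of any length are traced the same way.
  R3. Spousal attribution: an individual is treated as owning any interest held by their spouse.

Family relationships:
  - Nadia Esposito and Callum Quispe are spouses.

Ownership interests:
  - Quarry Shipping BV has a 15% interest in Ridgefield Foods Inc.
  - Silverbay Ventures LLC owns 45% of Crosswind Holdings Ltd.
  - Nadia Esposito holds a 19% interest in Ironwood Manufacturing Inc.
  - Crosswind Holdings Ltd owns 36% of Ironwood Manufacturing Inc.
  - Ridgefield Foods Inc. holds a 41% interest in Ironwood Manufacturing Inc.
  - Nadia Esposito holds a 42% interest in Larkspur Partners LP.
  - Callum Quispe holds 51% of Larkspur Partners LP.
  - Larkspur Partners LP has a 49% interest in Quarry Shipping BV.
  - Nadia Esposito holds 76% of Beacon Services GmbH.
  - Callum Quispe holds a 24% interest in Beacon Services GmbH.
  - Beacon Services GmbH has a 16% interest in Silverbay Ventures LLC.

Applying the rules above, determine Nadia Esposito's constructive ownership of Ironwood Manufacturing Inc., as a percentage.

24.394555%

By spousal attribution (R3), Nadia Esposito is treated as also owning Callum Quispe's interest in Larkspur Partners LP, giving 42% + 51% = 93%.
By spousal attribution (R3), Nadia Esposito is treated as also owning Callum Quispe's interest in Beacon Services GmbH, giving 76% + 24% = 100%.
Chain via Larkspur Partners LP → Quarry Shipping BV → Ridgefield Foods Inc. (R2): 93% × 49% × 15% × 41% = 2.802555% of Ironwood Manufacturing Inc.
Chain via Beacon Services GmbH → Silverbay Ventures LLC → Crosswind Holdings Ltd (R2): 100% × 16% × 45% × 36% = 2.592% of Ironwood Manufacturing Inc.
Direct interest in Ironwood Manufacturing Inc: 19%.
Aggregating (R1): 2.802555% + 2.592% + 19% = 24.394555%.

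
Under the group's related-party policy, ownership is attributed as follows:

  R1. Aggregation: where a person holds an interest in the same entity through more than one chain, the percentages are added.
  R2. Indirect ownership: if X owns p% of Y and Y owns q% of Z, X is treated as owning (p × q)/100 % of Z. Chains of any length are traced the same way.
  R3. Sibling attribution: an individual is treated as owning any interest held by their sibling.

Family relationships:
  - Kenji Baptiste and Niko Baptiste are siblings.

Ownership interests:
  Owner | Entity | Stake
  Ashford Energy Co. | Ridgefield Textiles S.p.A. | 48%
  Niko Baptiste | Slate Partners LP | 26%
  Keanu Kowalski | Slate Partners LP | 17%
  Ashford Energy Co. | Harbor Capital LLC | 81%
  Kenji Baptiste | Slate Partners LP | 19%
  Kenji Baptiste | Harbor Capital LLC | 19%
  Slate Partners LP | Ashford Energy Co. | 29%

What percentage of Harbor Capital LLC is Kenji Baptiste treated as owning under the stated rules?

29.5705%

By sibling attribution (R3), Kenji Baptiste is treated as also owning Niko Baptiste's interest in Slate Partners LP, giving 19% + 26% = 45%.
Chain via Slate Partners LP → Ashford Energy Co. (R2): 45% × 29% × 81% = 10.5705% of Harbor Capital LLC.
Direct interest in Harbor Capital LLC: 19%.
Aggregating (R1): 10.5705% + 19% = 29.5705%.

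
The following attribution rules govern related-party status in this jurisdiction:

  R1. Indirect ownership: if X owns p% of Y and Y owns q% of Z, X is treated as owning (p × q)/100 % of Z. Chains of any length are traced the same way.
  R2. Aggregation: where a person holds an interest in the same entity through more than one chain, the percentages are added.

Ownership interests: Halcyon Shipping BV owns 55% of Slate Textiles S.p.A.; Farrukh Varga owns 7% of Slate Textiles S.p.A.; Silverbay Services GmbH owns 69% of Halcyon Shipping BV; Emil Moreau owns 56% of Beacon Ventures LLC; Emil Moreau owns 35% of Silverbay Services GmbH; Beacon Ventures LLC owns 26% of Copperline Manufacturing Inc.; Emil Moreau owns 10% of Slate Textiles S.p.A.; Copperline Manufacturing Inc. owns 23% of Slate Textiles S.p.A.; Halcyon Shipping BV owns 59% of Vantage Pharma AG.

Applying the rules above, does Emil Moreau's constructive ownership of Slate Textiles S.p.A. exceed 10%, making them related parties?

Yes

Chain via Silverbay Services GmbH → Halcyon Shipping BV (R1): 35% × 69% × 55% = 13.2825% of Slate Textiles S.p.A.
Chain via Beacon Ventures LLC → Copperline Manufacturing Inc. (R1): 56% × 26% × 23% = 3.3488% of Slate Textiles S.p.A.
Direct interest in Slate Textiles S.p.A: 10%.
Aggregating (R2): 13.2825% + 3.3488% + 10% = 26.6313%.
26.6313% exceeds the 10% threshold, so Emil is a related party to Slate Textiles S.p.A.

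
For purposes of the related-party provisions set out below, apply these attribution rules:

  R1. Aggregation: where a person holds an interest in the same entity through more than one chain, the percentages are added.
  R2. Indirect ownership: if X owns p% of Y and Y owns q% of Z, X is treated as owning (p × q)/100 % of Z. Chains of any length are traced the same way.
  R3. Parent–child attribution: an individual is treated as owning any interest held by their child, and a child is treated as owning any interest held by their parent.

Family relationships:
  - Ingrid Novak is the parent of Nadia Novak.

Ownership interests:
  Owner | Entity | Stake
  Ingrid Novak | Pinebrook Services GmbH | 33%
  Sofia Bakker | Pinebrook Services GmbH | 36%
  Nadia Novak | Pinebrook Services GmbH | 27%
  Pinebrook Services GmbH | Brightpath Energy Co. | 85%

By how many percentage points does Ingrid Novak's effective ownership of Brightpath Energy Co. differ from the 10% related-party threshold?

By parent–child attribution (R3), Ingrid Novak is treated as also owning Nadia Novak's interest in Pinebrook Services GmbH, giving 33% + 27% = 60%.
Chain via Pinebrook Services GmbH (R2): 60% × 85% = 51% of Brightpath Energy Co.
51% exceeds the 10% threshold by 41 percentage points.

41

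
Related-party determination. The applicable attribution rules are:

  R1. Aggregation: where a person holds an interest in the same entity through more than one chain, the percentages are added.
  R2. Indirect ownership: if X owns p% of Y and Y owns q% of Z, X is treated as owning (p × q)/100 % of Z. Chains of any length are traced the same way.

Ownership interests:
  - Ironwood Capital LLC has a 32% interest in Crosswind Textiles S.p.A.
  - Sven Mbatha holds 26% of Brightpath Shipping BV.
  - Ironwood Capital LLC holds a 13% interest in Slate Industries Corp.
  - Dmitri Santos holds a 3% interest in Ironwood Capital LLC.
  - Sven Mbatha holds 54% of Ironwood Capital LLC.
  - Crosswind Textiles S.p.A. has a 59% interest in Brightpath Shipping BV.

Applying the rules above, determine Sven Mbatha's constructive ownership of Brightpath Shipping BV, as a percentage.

36.1952%

Chain via Ironwood Capital LLC → Crosswind Textiles S.p.A. (R2): 54% × 32% × 59% = 10.1952% of Brightpath Shipping BV.
Direct interest in Brightpath Shipping BV: 26%.
Aggregating (R1): 10.1952% + 26% = 36.1952%.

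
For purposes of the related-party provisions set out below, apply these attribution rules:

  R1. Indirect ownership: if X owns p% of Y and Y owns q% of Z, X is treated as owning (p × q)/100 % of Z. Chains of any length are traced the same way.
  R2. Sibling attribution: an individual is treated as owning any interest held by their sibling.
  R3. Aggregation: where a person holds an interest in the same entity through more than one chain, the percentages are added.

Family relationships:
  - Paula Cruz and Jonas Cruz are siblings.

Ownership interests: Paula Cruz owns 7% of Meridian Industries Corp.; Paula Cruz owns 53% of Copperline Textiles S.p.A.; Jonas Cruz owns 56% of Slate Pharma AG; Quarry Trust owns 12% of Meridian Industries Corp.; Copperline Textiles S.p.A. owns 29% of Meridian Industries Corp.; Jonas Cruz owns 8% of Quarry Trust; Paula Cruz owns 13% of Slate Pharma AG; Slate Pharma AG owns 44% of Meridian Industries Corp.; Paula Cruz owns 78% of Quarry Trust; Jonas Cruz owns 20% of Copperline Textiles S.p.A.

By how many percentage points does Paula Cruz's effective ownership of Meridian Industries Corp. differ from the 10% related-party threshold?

By sibling attribution (R2), Paula Cruz is treated as also owning Jonas Cruz's interest in Slate Pharma AG, giving 13% + 56% = 69%.
By sibling attribution (R2), Paula Cruz is treated as also owning Jonas Cruz's interest in Quarry Trust, giving 78% + 8% = 86%.
By sibling attribution (R2), Paula Cruz is treated as also owning Jonas Cruz's interest in Copperline Textiles S.p.A, giving 53% + 20% = 73%.
Chain via Slate Pharma AG (R1): 69% × 44% = 30.36% of Meridian Industries Corp.
Chain via Quarry Trust (R1): 86% × 12% = 10.32% of Meridian Industries Corp.
Chain via Copperline Textiles S.p.A. (R1): 73% × 29% = 21.17% of Meridian Industries Corp.
Direct interest in Meridian Industries Corp: 7%.
Aggregating (R3): 30.36% + 10.32% + 21.17% + 7% = 68.85%.
68.85% exceeds the 10% threshold by 58.85 percentage points.

58.85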